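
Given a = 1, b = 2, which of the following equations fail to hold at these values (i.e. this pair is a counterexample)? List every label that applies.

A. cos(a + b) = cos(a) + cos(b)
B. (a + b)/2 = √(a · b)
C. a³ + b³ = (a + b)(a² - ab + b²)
Evaluating each claim at the given values:
A. LHS = cos(3) ≈ -0.99, RHS = cos(2) + cos(1) ≈ 0.1242 → fails here (LHS ≠ RHS)
B. LHS = 3/2, RHS = √(2) ≈ 1.414 → fails here (LHS ≠ RHS)
C. LHS = 9, RHS = 9 → holds here (LHS = RHS)

Answer: A, B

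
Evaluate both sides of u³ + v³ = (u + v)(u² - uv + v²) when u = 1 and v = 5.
LHS = 1³ + 5³ = 126
RHS = (1 + 5)(1² - 1·5 + 5²) = 126

LHS = RHS: the two sides agree.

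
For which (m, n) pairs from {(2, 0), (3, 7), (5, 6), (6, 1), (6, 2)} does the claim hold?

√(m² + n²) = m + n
(2, 0)

Testing each pair:
(2, 0): LHS = 2, RHS = 2 → holds
(3, 7): LHS = √(58) ≈ 7.616, RHS = 10 → fails
(5, 6): LHS = √(61) ≈ 7.81, RHS = 11 → fails
(6, 1): LHS = √(37) ≈ 6.083, RHS = 7 → fails
(6, 2): LHS = 2·√(10) ≈ 6.325, RHS = 8 → fails

1 of 5 pairs satisfies the claim.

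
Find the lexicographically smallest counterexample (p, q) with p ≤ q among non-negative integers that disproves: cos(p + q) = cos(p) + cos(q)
(p, q) = (0, 0)

Substituting (0, 0) into the claim:
LHS = cos(0 + 0) = 1
RHS = cos(0) + cos(0) = 2

Since LHS ≠ RHS, this pair disproves the claim, and no lexicographically smaller pair (p ≤ q, non-negative integers) does.

For instance (3, 6) is also a counterexample (LHS = cos(9) ≈ -0.9111, RHS = cos(3) + cos(6) ≈ -0.02982), but it's lexicographically larger.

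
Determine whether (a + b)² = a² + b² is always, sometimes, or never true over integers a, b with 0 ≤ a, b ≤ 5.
Sometimes true

It holds at (a, b) = (0, 1) (both sides equal 1), but fails at (a, b) = (3, 1) (LHS = 16, RHS = 10).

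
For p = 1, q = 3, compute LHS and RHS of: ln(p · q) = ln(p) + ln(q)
LHS = ln(1 · 3) = ln(3) ≈ 1.099
RHS = ln(1) + ln(3) = ln(3) ≈ 1.099

LHS = RHS: the two sides agree.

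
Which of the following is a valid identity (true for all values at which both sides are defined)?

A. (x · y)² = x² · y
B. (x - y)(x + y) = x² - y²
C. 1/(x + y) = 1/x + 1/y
B

A: fails at (5, 5) — LHS = 625, RHS = 125.
B: holds — e.g. at (5, 8), both sides equal -39.
C: fails at (3, 4) — LHS = 1/7, RHS = 7/12.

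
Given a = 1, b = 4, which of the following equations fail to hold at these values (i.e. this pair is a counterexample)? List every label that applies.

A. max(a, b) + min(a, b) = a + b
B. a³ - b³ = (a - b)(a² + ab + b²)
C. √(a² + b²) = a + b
Evaluating each claim at the given values:
A. LHS = 5, RHS = 5 → holds here (LHS = RHS)
B. LHS = -63, RHS = -63 → holds here (LHS = RHS)
C. LHS = √(17) ≈ 4.123, RHS = 5 → fails here (LHS ≠ RHS)

Answer: C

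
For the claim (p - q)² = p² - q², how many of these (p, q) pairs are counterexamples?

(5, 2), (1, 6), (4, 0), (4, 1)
3

Testing each pair:
(5, 2): LHS = 9, RHS = 21 → counterexample
(1, 6): LHS = 25, RHS = -35 → counterexample
(4, 0): LHS = 16, RHS = 16 → satisfies claim
(4, 1): LHS = 9, RHS = 15 → counterexample

That makes 3 counterexamples.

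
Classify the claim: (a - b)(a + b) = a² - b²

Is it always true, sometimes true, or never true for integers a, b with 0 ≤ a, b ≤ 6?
Always true

The identity holds for every pair in the range. For instance at (a, b) = (0, 3): both sides equal -9.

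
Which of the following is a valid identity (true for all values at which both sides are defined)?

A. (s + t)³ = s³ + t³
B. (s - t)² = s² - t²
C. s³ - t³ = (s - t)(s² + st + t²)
C

A: fails at (3, 7) — LHS = 1000, RHS = 370.
B: fails at (3, 4) — LHS = 1, RHS = -7.
C: holds — e.g. at (4, 6), both sides equal -152.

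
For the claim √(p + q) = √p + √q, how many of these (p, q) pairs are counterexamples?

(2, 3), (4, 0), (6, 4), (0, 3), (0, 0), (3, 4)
Testing each pair:
(2, 3): LHS = √(5) ≈ 2.236, RHS = √(2) + √(3) ≈ 3.146 → counterexample
(4, 0): LHS = 2, RHS = 2 → satisfies claim
(6, 4): LHS = √(10) ≈ 3.162, RHS = 2 + √(6) ≈ 4.449 → counterexample
(0, 3): LHS = √(3) ≈ 1.732, RHS = √(3) ≈ 1.732 → satisfies claim
(0, 0): LHS = 0, RHS = 0 → satisfies claim
(3, 4): LHS = √(7) ≈ 2.646, RHS = √(3) + 2 ≈ 3.732 → counterexample

That makes 3 counterexamples.

Answer: 3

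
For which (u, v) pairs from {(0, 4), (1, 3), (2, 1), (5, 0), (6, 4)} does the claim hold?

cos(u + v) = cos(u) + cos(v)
Testing each pair:
(0, 4): LHS = cos(4) ≈ -0.6536, RHS = cos(4) + 1 ≈ 0.3464 → fails
(1, 3): LHS = cos(4) ≈ -0.6536, RHS = cos(3) + cos(1) ≈ -0.4497 → fails
(2, 1): LHS = cos(3) ≈ -0.99, RHS = cos(2) + cos(1) ≈ 0.1242 → fails
(5, 0): LHS = cos(5) ≈ 0.2837, RHS = cos(5) + 1 ≈ 1.284 → fails
(6, 4): LHS = cos(10) ≈ -0.8391, RHS = cos(4) + cos(6) ≈ 0.3065 → fails

No pair satisfies the claim.

Answer: None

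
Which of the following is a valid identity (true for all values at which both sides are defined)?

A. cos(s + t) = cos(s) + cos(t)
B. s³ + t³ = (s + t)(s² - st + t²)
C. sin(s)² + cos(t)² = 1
B

A: fails at (1, 4) — LHS = cos(5) ≈ 0.2837, RHS = cos(4) + cos(1) ≈ -0.1133.
B: holds — e.g. at (5, 8), both sides equal 637.
C: fails at (1, 2) — LHS = cos(2)² + sin(1)² ≈ 0.8813, RHS = 1.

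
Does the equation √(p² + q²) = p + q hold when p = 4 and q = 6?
Fails

Substituting p = 4, q = 6:

LHS = √(4² + 6²) = 2·√(13) ≈ 7.211
RHS = 4 + 6 = 10

LHS ≠ RHS, so the equation does not hold at this point.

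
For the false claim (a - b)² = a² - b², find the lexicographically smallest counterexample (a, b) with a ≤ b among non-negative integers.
(a, b) = (0, 1)

At (0, 0): both sides equal 0, so it holds there.

Substituting (0, 1) into the claim:
LHS = (0 - 1)² = 1
RHS = 0² - 1² = -1

Since LHS ≠ RHS, this pair disproves the claim, and no lexicographically smaller pair (a ≤ b, non-negative integers) does.

For instance (0, 4) is also a counterexample (LHS = 16, RHS = -16), but it's lexicographically larger.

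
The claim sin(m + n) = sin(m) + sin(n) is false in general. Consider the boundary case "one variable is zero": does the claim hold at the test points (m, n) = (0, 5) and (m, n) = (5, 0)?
At (0, 5): LHS = sin(5) ≈ -0.9589, RHS = sin(5) ≈ -0.9589 → equal
At (5, 0): LHS = sin(5) ≈ -0.9589, RHS = sin(5) ≈ -0.9589 → equal

So the claim does hold at both of these boundary points, even though it is not an identity.

Answer: Yes, holds at both test points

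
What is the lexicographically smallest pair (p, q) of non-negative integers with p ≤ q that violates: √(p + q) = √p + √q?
(p, q) = (1, 1)

Substituting (1, 1) into the claim:
LHS = √(1 + 1) = √(2) ≈ 1.414
RHS = √1 + √1 = 2

Since LHS ≠ RHS, this pair disproves the claim, and no lexicographically smaller pair (p ≤ q, non-negative integers) does.

For instance (2, 5) is also a counterexample (LHS = √(7) ≈ 2.646, RHS = √(2) + √(5) ≈ 3.65), but it's lexicographically larger.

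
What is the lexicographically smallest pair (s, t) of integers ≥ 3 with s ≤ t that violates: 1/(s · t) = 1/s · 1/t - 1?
Substituting (3, 3) into the claim:
LHS = 1/(3 · 3) = 1/9
RHS = 1/3 · 1/3 - 1 = -8/9

Since LHS ≠ RHS, this pair disproves the claim, and no lexicographically smaller pair (s ≤ t, integers ≥ 3) does.

For instance (4, 6) is also a counterexample (LHS = 1/24, RHS = -23/24), but it's lexicographically larger.

Answer: (s, t) = (3, 3)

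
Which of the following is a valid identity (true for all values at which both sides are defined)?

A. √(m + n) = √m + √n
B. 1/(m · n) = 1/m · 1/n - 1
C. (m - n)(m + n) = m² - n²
C

A: fails at (2, 7) — LHS = 3, RHS = √(2) + √(7) ≈ 4.06.
B: fails at (1, 4) — LHS = 1/4, RHS = -3/4.
C: holds — e.g. at (1, 2), both sides equal -3.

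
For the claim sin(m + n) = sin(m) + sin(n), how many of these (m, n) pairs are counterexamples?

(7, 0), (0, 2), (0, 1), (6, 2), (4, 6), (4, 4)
3

Testing each pair:
(7, 0): LHS = sin(7) ≈ 0.657, RHS = sin(7) ≈ 0.657 → satisfies claim
(0, 2): LHS = sin(2) ≈ 0.9093, RHS = sin(2) ≈ 0.9093 → satisfies claim
(0, 1): LHS = sin(1) ≈ 0.8415, RHS = sin(1) ≈ 0.8415 → satisfies claim
(6, 2): LHS = sin(8) ≈ 0.9894, RHS = sin(6) + sin(2) ≈ 0.6299 → counterexample
(4, 6): LHS = sin(10) ≈ -0.544, RHS = sin(4) + sin(6) ≈ -1.036 → counterexample
(4, 4): LHS = sin(8) ≈ 0.9894, RHS = 2·sin(4) ≈ -1.514 → counterexample

That makes 3 counterexamples.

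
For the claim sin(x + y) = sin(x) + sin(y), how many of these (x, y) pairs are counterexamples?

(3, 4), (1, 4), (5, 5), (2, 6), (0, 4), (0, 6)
4

Testing each pair:
(3, 4): LHS = sin(7) ≈ 0.657, RHS = sin(4) + sin(3) ≈ -0.6157 → counterexample
(1, 4): LHS = sin(5) ≈ -0.9589, RHS = sin(4) + sin(1) ≈ 0.08467 → counterexample
(5, 5): LHS = sin(10) ≈ -0.544, RHS = 2·sin(5) ≈ -1.918 → counterexample
(2, 6): LHS = sin(8) ≈ 0.9894, RHS = sin(6) + sin(2) ≈ 0.6299 → counterexample
(0, 4): LHS = sin(4) ≈ -0.7568, RHS = sin(4) ≈ -0.7568 → satisfies claim
(0, 6): LHS = sin(6) ≈ -0.2794, RHS = sin(6) ≈ -0.2794 → satisfies claim

That makes 4 counterexamples.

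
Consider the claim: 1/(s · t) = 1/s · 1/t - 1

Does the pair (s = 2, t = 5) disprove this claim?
Yes

Substituting s = 2, t = 5:
LHS = 1/(2 · 5) = 1/10
RHS = 1/2 · 1/5 - 1 = -9/10

Since LHS ≠ RHS, this pair disproves the claim.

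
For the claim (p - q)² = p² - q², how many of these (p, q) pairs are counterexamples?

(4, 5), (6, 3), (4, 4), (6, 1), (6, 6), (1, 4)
Testing each pair:
(4, 5): LHS = 1, RHS = -9 → counterexample
(6, 3): LHS = 9, RHS = 27 → counterexample
(4, 4): LHS = 0, RHS = 0 → satisfies claim
(6, 1): LHS = 25, RHS = 35 → counterexample
(6, 6): LHS = 0, RHS = 0 → satisfies claim
(1, 4): LHS = 9, RHS = -15 → counterexample

That makes 4 counterexamples.

Answer: 4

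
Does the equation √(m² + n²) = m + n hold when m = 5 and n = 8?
Fails

Substituting m = 5, n = 8:

LHS = √(5² + 8²) = √(89) ≈ 9.434
RHS = 5 + 8 = 13

LHS ≠ RHS, so the equation does not hold at this point.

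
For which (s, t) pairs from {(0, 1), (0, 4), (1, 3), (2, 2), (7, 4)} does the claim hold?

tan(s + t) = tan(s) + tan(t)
(0, 1), (0, 4)

Testing each pair:
(0, 1): LHS = tan(1) ≈ 1.557, RHS = tan(1) ≈ 1.557 → holds
(0, 4): LHS = tan(4) ≈ 1.158, RHS = tan(4) ≈ 1.158 → holds
(1, 3): LHS = tan(4) ≈ 1.158, RHS = tan(3) + tan(1) ≈ 1.415 → fails
(2, 2): LHS = tan(4) ≈ 1.158, RHS = 2·tan(2) ≈ -4.37 → fails
(7, 4): LHS = tan(11) ≈ -226, RHS = tan(7) + tan(4) ≈ 2.029 → fails

2 of 5 pairs satisfy the claim.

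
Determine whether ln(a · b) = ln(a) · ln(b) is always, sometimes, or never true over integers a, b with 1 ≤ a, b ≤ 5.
It holds at (a, b) = (1, 1) (both sides equal 0), but fails at (a, b) = (5, 2) (LHS = ln(10) ≈ 2.303, RHS = ln(2)·ln(5) ≈ 1.116).

Answer: Sometimes true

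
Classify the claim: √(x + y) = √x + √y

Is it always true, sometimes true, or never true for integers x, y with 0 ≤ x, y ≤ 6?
Sometimes true

It holds at (x, y) = (0, 3) (both sides equal √(3) ≈ 1.732), but fails at (x, y) = (3, 1) (LHS = 2, RHS = 1 + √(3) ≈ 2.732).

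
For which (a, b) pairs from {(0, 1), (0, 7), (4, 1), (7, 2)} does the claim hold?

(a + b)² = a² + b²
(0, 1), (0, 7)

Testing each pair:
(0, 1): LHS = 1, RHS = 1 → holds
(0, 7): LHS = 49, RHS = 49 → holds
(4, 1): LHS = 25, RHS = 17 → fails
(7, 2): LHS = 81, RHS = 53 → fails

2 of 4 pairs satisfy the claim.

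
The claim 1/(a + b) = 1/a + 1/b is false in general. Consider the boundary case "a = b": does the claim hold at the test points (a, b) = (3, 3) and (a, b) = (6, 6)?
At (3, 3): LHS = 1/6 ≠ RHS = 2/3
At (6, 6): LHS = 1/12 ≠ RHS = 1/3

Answer: No, fails at both test points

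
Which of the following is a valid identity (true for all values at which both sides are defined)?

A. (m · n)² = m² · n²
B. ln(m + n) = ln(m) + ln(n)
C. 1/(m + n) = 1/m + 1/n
A

A: holds — e.g. at (2, 5), both sides equal 100.
B: fails at (4, 5) — LHS = ln(9) ≈ 2.197, RHS = ln(4) + ln(5) ≈ 2.996.
C: fails at (2, 3) — LHS = 1/5, RHS = 5/6.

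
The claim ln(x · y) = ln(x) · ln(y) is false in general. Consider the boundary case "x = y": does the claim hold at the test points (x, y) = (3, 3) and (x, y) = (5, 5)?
At (3, 3): LHS = ln(9) ≈ 2.197 ≠ RHS = ln(3)² ≈ 1.207
At (5, 5): LHS = ln(25) ≈ 3.219 ≠ RHS = ln(5)² ≈ 2.59

Answer: No, fails at both test points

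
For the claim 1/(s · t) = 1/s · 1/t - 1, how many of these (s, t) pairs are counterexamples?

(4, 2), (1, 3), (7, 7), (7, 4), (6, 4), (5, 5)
Testing each pair:
(4, 2): LHS = 1/8, RHS = -7/8 → counterexample
(1, 3): LHS = 1/3, RHS = -2/3 → counterexample
(7, 7): LHS = 1/49, RHS = -48/49 → counterexample
(7, 4): LHS = 1/28, RHS = -27/28 → counterexample
(6, 4): LHS = 1/24, RHS = -23/24 → counterexample
(5, 5): LHS = 1/25, RHS = -24/25 → counterexample

That makes 6 counterexamples.

Answer: 6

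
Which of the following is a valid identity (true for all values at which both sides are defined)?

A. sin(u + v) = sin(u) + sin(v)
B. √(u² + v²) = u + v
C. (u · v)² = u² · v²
C

A: fails at (1, 3) — LHS = sin(4) ≈ -0.7568, RHS = sin(3) + sin(1) ≈ 0.9826.
B: fails at (4, 5) — LHS = √(41) ≈ 6.403, RHS = 9.
C: holds — e.g. at (3, 5), both sides equal 225.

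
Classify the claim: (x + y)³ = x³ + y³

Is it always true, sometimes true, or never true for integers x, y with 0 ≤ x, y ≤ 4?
It holds at (x, y) = (0, 1) (both sides equal 1), but fails at (x, y) = (2, 2) (LHS = 64, RHS = 16).

Answer: Sometimes true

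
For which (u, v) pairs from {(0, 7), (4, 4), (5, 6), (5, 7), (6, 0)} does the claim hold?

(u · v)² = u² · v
Testing each pair:
(0, 7): LHS = 0, RHS = 0 → holds
(4, 4): LHS = 256, RHS = 64 → fails
(5, 6): LHS = 900, RHS = 150 → fails
(5, 7): LHS = 1225, RHS = 175 → fails
(6, 0): LHS = 0, RHS = 0 → holds

2 of 5 pairs satisfy the claim.

Answer: (0, 7), (6, 0)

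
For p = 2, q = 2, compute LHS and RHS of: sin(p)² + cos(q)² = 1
LHS = sin(2)² + cos(2)² = 1
RHS = 1

LHS = RHS: the two sides agree.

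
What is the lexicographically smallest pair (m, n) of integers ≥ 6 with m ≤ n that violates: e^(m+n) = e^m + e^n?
Substituting (6, 6) into the claim:
LHS = e^(6+6) = e^12 ≈ 162754.8
RHS = e^6 + e^6 = 2·e^6 ≈ 806.9

Since LHS ≠ RHS, this pair disproves the claim, and no lexicographically smaller pair (m ≤ n, integers ≥ 6) does.

For instance (11, 12) is also a counterexample (LHS = e^23 ≈ 9744803446.2, RHS = e^11 + e^12 ≈ 222628.9), but it's lexicographically larger.

Answer: (m, n) = (6, 6)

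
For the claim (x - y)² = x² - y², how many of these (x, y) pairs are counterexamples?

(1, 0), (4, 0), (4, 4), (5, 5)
Testing each pair:
(1, 0): LHS = 1, RHS = 1 → satisfies claim
(4, 0): LHS = 16, RHS = 16 → satisfies claim
(4, 4): LHS = 0, RHS = 0 → satisfies claim
(5, 5): LHS = 0, RHS = 0 → satisfies claim

That makes 0 counterexamples.

Answer: 0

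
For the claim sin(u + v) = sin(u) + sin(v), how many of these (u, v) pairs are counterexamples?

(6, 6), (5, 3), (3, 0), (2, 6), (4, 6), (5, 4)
Testing each pair:
(6, 6): LHS = sin(12) ≈ -0.5366, RHS = 2·sin(6) ≈ -0.5588 → counterexample
(5, 3): LHS = sin(8) ≈ 0.9894, RHS = sin(5) + sin(3) ≈ -0.8178 → counterexample
(3, 0): LHS = sin(3) ≈ 0.1411, RHS = sin(3) ≈ 0.1411 → satisfies claim
(2, 6): LHS = sin(8) ≈ 0.9894, RHS = sin(6) + sin(2) ≈ 0.6299 → counterexample
(4, 6): LHS = sin(10) ≈ -0.544, RHS = sin(4) + sin(6) ≈ -1.036 → counterexample
(5, 4): LHS = sin(9) ≈ 0.4121, RHS = sin(5) + sin(4) ≈ -1.716 → counterexample

That makes 5 counterexamples.

Answer: 5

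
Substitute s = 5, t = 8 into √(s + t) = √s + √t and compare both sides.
LHS = √(5 + 8) = √(13) ≈ 3.606
RHS = √5 + √8 = √(5) + 2·√(2) ≈ 5.064

LHS ≠ RHS (they differ by about 1.459), so the equation does not hold here.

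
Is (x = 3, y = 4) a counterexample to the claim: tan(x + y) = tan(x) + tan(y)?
Yes

Substituting x = 3, y = 4:
LHS = tan(3 + 4) = tan(7) ≈ 0.8714
RHS = tan(3) + tan(4) ≈ 1.015

Since LHS ≠ RHS, this pair disproves the claim.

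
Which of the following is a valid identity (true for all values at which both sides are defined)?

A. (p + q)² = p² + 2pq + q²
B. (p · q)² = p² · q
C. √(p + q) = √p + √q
A: holds — e.g. at (5, 8), both sides equal 169.
B: fails at (6, 7) — LHS = 1764, RHS = 252.
C: fails at (4, 6) — LHS = √(10) ≈ 3.162, RHS = 2 + √(6) ≈ 4.449.

Answer: A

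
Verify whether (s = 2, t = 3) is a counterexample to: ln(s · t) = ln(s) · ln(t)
Substituting s = 2, t = 3:
LHS = ln(2 · 3) = ln(6) ≈ 1.792
RHS = ln(2) · ln(3) ≈ 0.7615

Since LHS ≠ RHS, this pair disproves the claim.

Answer: Yes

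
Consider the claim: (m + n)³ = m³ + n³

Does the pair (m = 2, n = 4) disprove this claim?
Yes

Substituting m = 2, n = 4:
LHS = (2 + 4)³ = 216
RHS = 2³ + 4³ = 72

Since LHS ≠ RHS, this pair disproves the claim.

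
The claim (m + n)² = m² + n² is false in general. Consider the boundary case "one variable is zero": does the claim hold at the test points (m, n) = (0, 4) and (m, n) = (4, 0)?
Yes, holds at both test points

At (0, 4): LHS = 16, RHS = 16 → equal
At (4, 0): LHS = 16, RHS = 16 → equal

So the claim does hold at both of these boundary points, even though it is not an identity.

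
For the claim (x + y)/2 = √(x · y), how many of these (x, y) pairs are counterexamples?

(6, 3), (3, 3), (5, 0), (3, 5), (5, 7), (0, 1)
5

Testing each pair:
(6, 3): LHS = 9/2, RHS = 3·√(2) ≈ 4.243 → counterexample
(3, 3): LHS = 3, RHS = 3 → satisfies claim
(5, 0): LHS = 5/2, RHS = 0 → counterexample
(3, 5): LHS = 4, RHS = √(15) ≈ 3.873 → counterexample
(5, 7): LHS = 6, RHS = √(35) ≈ 5.916 → counterexample
(0, 1): LHS = 1/2, RHS = 0 → counterexample

That makes 5 counterexamples.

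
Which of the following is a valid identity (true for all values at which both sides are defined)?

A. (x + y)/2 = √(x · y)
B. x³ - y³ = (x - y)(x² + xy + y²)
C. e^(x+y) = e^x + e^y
A: fails at (1, 3) — LHS = 2, RHS = √(3) ≈ 1.732.
B: holds — e.g. at (4, 4), both sides equal 0.
C: fails at (2, 2) — LHS = e^4 ≈ 54.6, RHS = 2·e^2 ≈ 14.78.

Answer: B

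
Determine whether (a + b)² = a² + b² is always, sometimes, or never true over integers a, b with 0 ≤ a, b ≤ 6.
It holds at (a, b) = (0, 6) (both sides equal 36), but fails at (a, b) = (3, 1) (LHS = 16, RHS = 10).

Answer: Sometimes true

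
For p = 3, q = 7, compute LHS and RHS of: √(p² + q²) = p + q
LHS = √(3² + 7²) = √(58) ≈ 7.616
RHS = 3 + 7 = 10

LHS ≠ RHS (they differ by about 2.384), so the equation does not hold here.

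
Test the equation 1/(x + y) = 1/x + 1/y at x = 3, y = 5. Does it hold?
Substituting x = 3, y = 5:

LHS = 1/(3 + 5) = 1/8
RHS = 1/3 + 1/5 = 8/15

LHS ≠ RHS, so the equation does not hold at this point.

Answer: Fails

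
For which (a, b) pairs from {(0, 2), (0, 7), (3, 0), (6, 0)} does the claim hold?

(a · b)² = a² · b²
All pairs

Testing each pair:
(0, 2): LHS = 0, RHS = 0 → holds
(0, 7): LHS = 0, RHS = 0 → holds
(3, 0): LHS = 0, RHS = 0 → holds
(6, 0): LHS = 0, RHS = 0 → holds

Every pair satisfies the claim.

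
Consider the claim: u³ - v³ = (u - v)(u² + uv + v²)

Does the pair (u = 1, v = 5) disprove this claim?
Substituting u = 1, v = 5:
LHS = 1³ - 5³ = -124
RHS = (1 - 5)(1² + 1·5 + 5²) = -124

The sides agree, so this pair does not disprove the claim.

Answer: No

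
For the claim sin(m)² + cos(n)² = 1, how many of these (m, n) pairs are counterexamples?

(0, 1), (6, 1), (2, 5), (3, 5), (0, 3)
5

Testing each pair:
(0, 1): LHS = cos(1)² ≈ 0.2919, RHS = 1 → counterexample
(6, 1): LHS = sin(6)² + cos(1)² ≈ 0.37, RHS = 1 → counterexample
(2, 5): LHS = cos(5)² + sin(2)² ≈ 0.9073, RHS = 1 → counterexample
(3, 5): LHS = sin(3)² + cos(5)² ≈ 0.1004, RHS = 1 → counterexample
(0, 3): LHS = cos(3)² ≈ 0.9801, RHS = 1 → counterexample

That makes 5 counterexamples.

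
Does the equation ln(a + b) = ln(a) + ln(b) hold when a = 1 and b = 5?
Fails

Substituting a = 1, b = 5:

LHS = ln(1 + 5) = ln(6) ≈ 1.792
RHS = ln(1) + ln(5) = ln(5) ≈ 1.609

LHS ≠ RHS, so the equation does not hold at this point.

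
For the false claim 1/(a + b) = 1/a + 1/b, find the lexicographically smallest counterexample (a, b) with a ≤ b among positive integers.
Substituting (1, 1) into the claim:
LHS = 1/(1 + 1) = 1/2
RHS = 1/1 + 1/1 = 2

Since LHS ≠ RHS, this pair disproves the claim, and no lexicographically smaller pair (a ≤ b, positive integers) does.

For instance (5, 5) is also a counterexample (LHS = 1/10, RHS = 2/5), but it's lexicographically larger.

Answer: (a, b) = (1, 1)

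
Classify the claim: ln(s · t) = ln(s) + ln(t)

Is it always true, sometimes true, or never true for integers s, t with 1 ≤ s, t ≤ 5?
Always true

The identity holds for every pair in the range. For instance at (s, t) = (1, 2): both sides equal ln(2) ≈ 0.6931.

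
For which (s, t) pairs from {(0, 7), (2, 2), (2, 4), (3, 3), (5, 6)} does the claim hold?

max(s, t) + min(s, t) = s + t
All pairs

Testing each pair:
(0, 7): LHS = 7, RHS = 7 → holds
(2, 2): LHS = 4, RHS = 4 → holds
(2, 4): LHS = 6, RHS = 6 → holds
(3, 3): LHS = 6, RHS = 6 → holds
(5, 6): LHS = 11, RHS = 11 → holds

Every pair satisfies the claim.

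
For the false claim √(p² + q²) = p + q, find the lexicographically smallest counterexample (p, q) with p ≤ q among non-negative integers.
(p, q) = (1, 1)

Substituting (1, 1) into the claim:
LHS = √(1² + 1²) = √(2) ≈ 1.414
RHS = 1 + 1 = 2

Since LHS ≠ RHS, this pair disproves the claim, and no lexicographically smaller pair (p ≤ q, non-negative integers) does.

For instance (1, 3) is also a counterexample (LHS = √(10) ≈ 3.162, RHS = 4), but it's lexicographically larger.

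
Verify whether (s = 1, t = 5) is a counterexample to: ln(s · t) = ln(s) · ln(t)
Yes

Substituting s = 1, t = 5:
LHS = ln(1 · 5) = ln(5) ≈ 1.609
RHS = ln(1) · ln(5) = 0

Since LHS ≠ RHS, this pair disproves the claim.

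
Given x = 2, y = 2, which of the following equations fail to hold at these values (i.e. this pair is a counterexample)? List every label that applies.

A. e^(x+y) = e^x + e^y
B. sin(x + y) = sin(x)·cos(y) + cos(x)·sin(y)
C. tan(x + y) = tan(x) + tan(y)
A, C

Evaluating each claim at the given values:
A. LHS = e^4 ≈ 54.6, RHS = 2·e^2 ≈ 14.78 → fails here (LHS ≠ RHS)
B. LHS = sin(4) ≈ -0.7568, RHS = 2·sin(2)·cos(2) ≈ -0.7568 → holds here (LHS = RHS)
C. LHS = tan(4) ≈ 1.158, RHS = 2·tan(2) ≈ -4.37 → fails here (LHS ≠ RHS)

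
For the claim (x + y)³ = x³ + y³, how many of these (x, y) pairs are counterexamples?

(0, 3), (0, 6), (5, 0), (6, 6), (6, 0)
Testing each pair:
(0, 3): LHS = 27, RHS = 27 → satisfies claim
(0, 6): LHS = 216, RHS = 216 → satisfies claim
(5, 0): LHS = 125, RHS = 125 → satisfies claim
(6, 6): LHS = 1728, RHS = 432 → counterexample
(6, 0): LHS = 216, RHS = 216 → satisfies claim

That makes 1 counterexample.

Answer: 1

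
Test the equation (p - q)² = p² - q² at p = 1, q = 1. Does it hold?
Substituting p = 1, q = 1:

LHS = (1 - 1)² = 0
RHS = 1² - 1² = 0

LHS = RHS, so the equation holds at this point.

Answer: Holds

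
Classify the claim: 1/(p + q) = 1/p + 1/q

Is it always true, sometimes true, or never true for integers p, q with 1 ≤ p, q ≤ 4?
The claim fails for every pair in the range. For instance at (p, q) = (4, 3): LHS = 1/7, RHS = 7/12.

Answer: Never true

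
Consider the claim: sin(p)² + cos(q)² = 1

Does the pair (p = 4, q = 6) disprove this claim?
Yes

Substituting p = 4, q = 6:
LHS = sin(4)² + cos(6)² ≈ 1.495
RHS = 1

Since LHS ≠ RHS, this pair disproves the claim.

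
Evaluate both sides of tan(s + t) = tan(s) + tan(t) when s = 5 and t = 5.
LHS = tan(5 + 5) = tan(10) ≈ 0.6484
RHS = tan(5) + tan(5) = 2·tan(5) ≈ -6.761

LHS ≠ RHS (they differ by about 7.409), so the equation does not hold here.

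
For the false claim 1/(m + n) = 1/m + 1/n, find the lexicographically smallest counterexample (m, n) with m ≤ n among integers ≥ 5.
Substituting (5, 5) into the claim:
LHS = 1/(5 + 5) = 1/10
RHS = 1/5 + 1/5 = 2/5

Since LHS ≠ RHS, this pair disproves the claim, and no lexicographically smaller pair (m ≤ n, integers ≥ 5) does.

For instance (7, 9) is also a counterexample (LHS = 1/16, RHS = 16/63), but it's lexicographically larger.

Answer: (m, n) = (5, 5)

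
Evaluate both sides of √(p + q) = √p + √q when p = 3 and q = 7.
LHS = √(3 + 7) = √(10) ≈ 3.162
RHS = √3 + √7 = √(3) + √(7) ≈ 4.378

LHS ≠ RHS (they differ by about 1.216), so the equation does not hold here.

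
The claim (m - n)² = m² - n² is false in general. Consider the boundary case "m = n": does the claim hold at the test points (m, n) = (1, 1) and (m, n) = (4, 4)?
Yes, holds at both test points

At (1, 1): LHS = 0, RHS = 0 → equal
At (4, 4): LHS = 0, RHS = 0 → equal

So the claim does hold at both of these boundary points, even though it is not an identity.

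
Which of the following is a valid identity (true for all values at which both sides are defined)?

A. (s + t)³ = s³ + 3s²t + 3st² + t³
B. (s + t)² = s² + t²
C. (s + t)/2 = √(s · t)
A: holds — e.g. at (2, 2), both sides equal 64.
B: fails at (4, 5) — LHS = 81, RHS = 41.
C: fails at (6, 7) — LHS = 13/2, RHS = √(42) ≈ 6.481.

Answer: A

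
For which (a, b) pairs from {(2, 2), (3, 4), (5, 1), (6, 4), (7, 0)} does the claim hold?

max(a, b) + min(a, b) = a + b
All pairs

Testing each pair:
(2, 2): LHS = 4, RHS = 4 → holds
(3, 4): LHS = 7, RHS = 7 → holds
(5, 1): LHS = 6, RHS = 6 → holds
(6, 4): LHS = 10, RHS = 10 → holds
(7, 0): LHS = 7, RHS = 7 → holds

Every pair satisfies the claim.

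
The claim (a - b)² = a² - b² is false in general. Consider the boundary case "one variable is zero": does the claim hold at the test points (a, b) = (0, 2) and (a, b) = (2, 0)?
At (0, 2): LHS = 4 ≠ RHS = -4
At (2, 0): LHS = 4, RHS = 4 → equal

Answer: Only at (2, 0)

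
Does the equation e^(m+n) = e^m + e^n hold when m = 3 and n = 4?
Fails

Substituting m = 3, n = 4:

LHS = e^(3+4) = e^7 ≈ 1097
RHS = e^3 + e^4 ≈ 74.68

LHS ≠ RHS, so the equation does not hold at this point.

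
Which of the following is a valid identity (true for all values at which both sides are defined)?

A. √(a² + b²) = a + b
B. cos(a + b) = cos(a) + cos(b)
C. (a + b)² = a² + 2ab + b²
A: fails at (3, 4) — LHS = 5, RHS = 7.
B: fails at (2, 3) — LHS = cos(5) ≈ 0.2837, RHS = cos(3) + cos(2) ≈ -1.406.
C: holds — e.g. at (3, 4), both sides equal 49.

Answer: C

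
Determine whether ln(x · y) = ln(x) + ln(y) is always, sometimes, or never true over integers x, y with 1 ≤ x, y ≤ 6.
The identity holds for every pair in the range. For instance at (x, y) = (2, 2): both sides equal ln(4) ≈ 1.386.

Answer: Always true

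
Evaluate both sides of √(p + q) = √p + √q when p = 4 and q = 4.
LHS = √(4 + 4) = 2·√(2) ≈ 2.828
RHS = √4 + √4 = 4

LHS ≠ RHS (they differ by about 1.172), so the equation does not hold here.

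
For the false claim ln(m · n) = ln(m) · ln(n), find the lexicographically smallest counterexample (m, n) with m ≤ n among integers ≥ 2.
(m, n) = (2, 2)

Substituting (2, 2) into the claim:
LHS = ln(2 · 2) = ln(4) ≈ 1.386
RHS = ln(2) · ln(2) = ln(2)² ≈ 0.4805

Since LHS ≠ RHS, this pair disproves the claim, and no lexicographically smaller pair (m ≤ n, integers ≥ 2) does.

For instance (2, 9) is also a counterexample (LHS = ln(18) ≈ 2.89, RHS = ln(2)·ln(9) ≈ 1.523), but it's lexicographically larger.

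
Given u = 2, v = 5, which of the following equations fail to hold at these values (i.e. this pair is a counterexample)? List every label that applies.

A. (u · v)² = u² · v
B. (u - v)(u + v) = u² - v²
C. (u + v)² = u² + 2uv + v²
A

Evaluating each claim at the given values:
A. LHS = 100, RHS = 20 → fails here (LHS ≠ RHS)
B. LHS = -21, RHS = -21 → holds here (LHS = RHS)
C. LHS = 49, RHS = 49 → holds here (LHS = RHS)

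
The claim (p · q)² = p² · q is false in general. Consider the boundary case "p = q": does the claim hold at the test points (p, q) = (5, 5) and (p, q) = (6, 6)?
No, fails at both test points

At (5, 5): LHS = 625 ≠ RHS = 125
At (6, 6): LHS = 1296 ≠ RHS = 216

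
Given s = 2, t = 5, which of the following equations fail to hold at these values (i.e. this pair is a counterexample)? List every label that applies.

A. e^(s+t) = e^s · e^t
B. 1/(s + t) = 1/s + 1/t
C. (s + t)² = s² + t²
B, C

Evaluating each claim at the given values:
A. LHS = e^7 ≈ 1097, RHS = e^7 ≈ 1097 → holds here (LHS = RHS)
B. LHS = 1/7, RHS = 7/10 → fails here (LHS ≠ RHS)
C. LHS = 49, RHS = 29 → fails here (LHS ≠ RHS)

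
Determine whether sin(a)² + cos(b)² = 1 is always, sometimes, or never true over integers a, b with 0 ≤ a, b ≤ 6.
Sometimes true

It holds at (a, b) = (6, 6) (both sides equal 1), but fails at (a, b) = (5, 1) (LHS = cos(1)² + sin(5)² ≈ 1.211, RHS = 1).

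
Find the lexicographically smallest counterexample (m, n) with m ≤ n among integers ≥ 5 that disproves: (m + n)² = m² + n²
(m, n) = (5, 5)

Substituting (5, 5) into the claim:
LHS = (5 + 5)² = 100
RHS = 5² + 5² = 50

Since LHS ≠ RHS, this pair disproves the claim, and no lexicographically smaller pair (m ≤ n, integers ≥ 5) does.

For instance (10, 12) is also a counterexample (LHS = 484, RHS = 244), but it's lexicographically larger.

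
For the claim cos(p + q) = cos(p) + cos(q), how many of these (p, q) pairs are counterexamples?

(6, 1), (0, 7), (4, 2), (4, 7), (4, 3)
5

Testing each pair:
(6, 1): LHS = cos(7) ≈ 0.7539, RHS = cos(1) + cos(6) ≈ 1.5 → counterexample
(0, 7): LHS = cos(7) ≈ 0.7539, RHS = cos(7) + 1 ≈ 1.754 → counterexample
(4, 2): LHS = cos(6) ≈ 0.9602, RHS = cos(4) + cos(2) ≈ -1.07 → counterexample
(4, 7): LHS = cos(11) ≈ 0.004426, RHS = cos(4) + cos(7) ≈ 0.1003 → counterexample
(4, 3): LHS = cos(7) ≈ 0.7539, RHS = cos(3) + cos(4) ≈ -1.644 → counterexample

That makes 5 counterexamples.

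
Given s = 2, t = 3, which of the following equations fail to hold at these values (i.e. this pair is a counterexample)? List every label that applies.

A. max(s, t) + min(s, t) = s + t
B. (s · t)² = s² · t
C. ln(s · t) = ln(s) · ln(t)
Evaluating each claim at the given values:
A. LHS = 5, RHS = 5 → holds here (LHS = RHS)
B. LHS = 36, RHS = 12 → fails here (LHS ≠ RHS)
C. LHS = ln(6) ≈ 1.792, RHS = ln(2)·ln(3) ≈ 0.7615 → fails here (LHS ≠ RHS)

Answer: B, C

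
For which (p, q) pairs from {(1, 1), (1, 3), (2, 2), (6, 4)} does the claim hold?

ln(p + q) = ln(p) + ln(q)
(2, 2)

Testing each pair:
(1, 1): LHS = ln(2) ≈ 0.6931, RHS = 0 → fails
(1, 3): LHS = ln(4) ≈ 1.386, RHS = ln(3) ≈ 1.099 → fails
(2, 2): LHS = ln(4) ≈ 1.386, RHS = 2·ln(2) ≈ 1.386 → holds
(6, 4): LHS = ln(10) ≈ 2.303, RHS = ln(4) + ln(6) ≈ 3.178 → fails

1 of 4 pairs satisfies the claim.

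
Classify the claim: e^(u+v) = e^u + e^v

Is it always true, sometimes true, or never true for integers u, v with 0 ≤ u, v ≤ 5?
The claim fails for every pair in the range. For instance at (u, v) = (0, 0): LHS = 1, RHS = 2.

Answer: Never true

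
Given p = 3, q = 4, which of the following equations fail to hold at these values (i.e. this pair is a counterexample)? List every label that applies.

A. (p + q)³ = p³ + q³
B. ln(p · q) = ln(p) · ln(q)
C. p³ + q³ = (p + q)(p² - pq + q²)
A, B

Evaluating each claim at the given values:
A. LHS = 343, RHS = 91 → fails here (LHS ≠ RHS)
B. LHS = ln(12) ≈ 2.485, RHS = ln(3)·ln(4) ≈ 1.523 → fails here (LHS ≠ RHS)
C. LHS = 91, RHS = 91 → holds here (LHS = RHS)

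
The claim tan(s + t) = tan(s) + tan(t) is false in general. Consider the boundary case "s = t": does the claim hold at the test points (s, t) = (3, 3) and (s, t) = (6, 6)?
No, fails at both test points

At (3, 3): LHS = tan(6) ≈ -0.291 ≠ RHS = 2·tan(3) ≈ -0.2851
At (6, 6): LHS = tan(12) ≈ -0.6359 ≠ RHS = 2·tan(6) ≈ -0.582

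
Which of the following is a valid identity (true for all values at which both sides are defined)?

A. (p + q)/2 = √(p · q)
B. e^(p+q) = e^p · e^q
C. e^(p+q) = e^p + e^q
A: fails at (5, 8) — LHS = 13/2, RHS = 2·√(10) ≈ 6.325.
B: holds — e.g. at (3, 5), both sides equal e^8 ≈ 2981.
C: fails at (4, 4) — LHS = e^8 ≈ 2981, RHS = 2·e^4 ≈ 109.2.

Answer: B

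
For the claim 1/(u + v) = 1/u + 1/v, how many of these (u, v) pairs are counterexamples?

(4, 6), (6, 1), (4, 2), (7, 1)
4

Testing each pair:
(4, 6): LHS = 1/10, RHS = 5/12 → counterexample
(6, 1): LHS = 1/7, RHS = 7/6 → counterexample
(4, 2): LHS = 1/6, RHS = 3/4 → counterexample
(7, 1): LHS = 1/8, RHS = 8/7 → counterexample

That makes 4 counterexamples.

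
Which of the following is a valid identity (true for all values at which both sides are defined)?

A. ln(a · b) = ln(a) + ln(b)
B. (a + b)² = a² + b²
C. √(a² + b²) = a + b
A: holds — e.g. at (3, 4), both sides equal ln(12) ≈ 2.485.
B: fails at (3, 3) — LHS = 36, RHS = 18.
C: fails at (1, 4) — LHS = √(17) ≈ 4.123, RHS = 5.

Answer: A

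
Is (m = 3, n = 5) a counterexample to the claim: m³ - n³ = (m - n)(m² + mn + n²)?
No

Substituting m = 3, n = 5:
LHS = 3³ - 5³ = -98
RHS = (3 - 5)(3² + 3·5 + 5²) = -98

The sides agree, so this pair does not disprove the claim.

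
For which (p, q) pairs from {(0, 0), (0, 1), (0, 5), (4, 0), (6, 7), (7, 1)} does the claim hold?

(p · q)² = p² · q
Testing each pair:
(0, 0): LHS = 0, RHS = 0 → holds
(0, 1): LHS = 0, RHS = 0 → holds
(0, 5): LHS = 0, RHS = 0 → holds
(4, 0): LHS = 0, RHS = 0 → holds
(6, 7): LHS = 1764, RHS = 252 → fails
(7, 1): LHS = 49, RHS = 49 → holds

5 of 6 pairs satisfy the claim.

Answer: (0, 0), (0, 1), (0, 5), (4, 0), (7, 1)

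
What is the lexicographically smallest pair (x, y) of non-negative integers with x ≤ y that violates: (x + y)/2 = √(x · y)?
At (0, 0): both sides equal 0, so it holds there.

Substituting (0, 1) into the claim:
LHS = (0 + 1)/2 = 1/2
RHS = √(0 · 1) = 0

Since LHS ≠ RHS, this pair disproves the claim, and no lexicographically smaller pair (x ≤ y, non-negative integers) does.

For instance (4, 6) is also a counterexample (LHS = 5, RHS = 2·√(6) ≈ 4.899), but it's lexicographically larger.

Answer: (x, y) = (0, 1)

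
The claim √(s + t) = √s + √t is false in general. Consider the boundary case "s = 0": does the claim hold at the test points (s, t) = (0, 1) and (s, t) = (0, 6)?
Yes, holds at both test points

At (0, 1): LHS = 1, RHS = 1 → equal
At (0, 6): LHS = √(6) ≈ 2.449, RHS = √(6) ≈ 2.449 → equal

So the claim does hold at both of these boundary points, even though it is not an identity.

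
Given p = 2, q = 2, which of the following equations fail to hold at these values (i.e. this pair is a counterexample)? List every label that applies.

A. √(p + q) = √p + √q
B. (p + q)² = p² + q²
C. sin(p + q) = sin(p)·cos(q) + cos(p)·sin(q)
A, B

Evaluating each claim at the given values:
A. LHS = 2, RHS = 2·√(2) ≈ 2.828 → fails here (LHS ≠ RHS)
B. LHS = 16, RHS = 8 → fails here (LHS ≠ RHS)
C. LHS = sin(4) ≈ -0.7568, RHS = 2·sin(2)·cos(2) ≈ -0.7568 → holds here (LHS = RHS)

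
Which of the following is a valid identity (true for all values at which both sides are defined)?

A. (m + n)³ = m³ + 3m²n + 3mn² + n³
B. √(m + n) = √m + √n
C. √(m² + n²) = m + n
A: holds — e.g. at (1, 4), both sides equal 125.
B: fails at (5, 5) — LHS = √(10) ≈ 3.162, RHS = 2·√(5) ≈ 4.472.
C: fails at (1, 5) — LHS = √(26) ≈ 5.099, RHS = 6.

Answer: A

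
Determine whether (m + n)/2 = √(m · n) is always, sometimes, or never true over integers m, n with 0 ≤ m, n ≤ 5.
Sometimes true

It holds at (m, n) = (2, 2) (both sides equal 2), but fails at (m, n) = (3, 2) (LHS = 5/2, RHS = √(6) ≈ 2.449).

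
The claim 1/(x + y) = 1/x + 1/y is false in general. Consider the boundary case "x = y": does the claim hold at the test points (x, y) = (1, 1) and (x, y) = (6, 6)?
No, fails at both test points

At (1, 1): LHS = 1/2 ≠ RHS = 2
At (6, 6): LHS = 1/12 ≠ RHS = 1/3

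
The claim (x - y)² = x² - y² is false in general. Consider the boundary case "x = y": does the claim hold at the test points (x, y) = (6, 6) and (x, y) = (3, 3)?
Yes, holds at both test points

At (6, 6): LHS = 0, RHS = 0 → equal
At (3, 3): LHS = 0, RHS = 0 → equal

So the claim does hold at both of these boundary points, even though it is not an identity.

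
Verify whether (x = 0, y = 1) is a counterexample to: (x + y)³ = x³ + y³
No

Substituting x = 0, y = 1:
LHS = (0 + 1)³ = 1
RHS = 0³ + 1³ = 1

The sides agree, so this pair does not disprove the claim.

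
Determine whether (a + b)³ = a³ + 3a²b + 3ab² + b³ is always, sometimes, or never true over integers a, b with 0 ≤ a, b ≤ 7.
Always true

The identity holds for every pair in the range. For instance at (a, b) = (7, 4): both sides equal 1331.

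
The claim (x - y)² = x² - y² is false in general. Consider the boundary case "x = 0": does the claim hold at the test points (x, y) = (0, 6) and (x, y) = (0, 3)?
At (0, 6): LHS = 36 ≠ RHS = -36
At (0, 3): LHS = 9 ≠ RHS = -9

Answer: No, fails at both test points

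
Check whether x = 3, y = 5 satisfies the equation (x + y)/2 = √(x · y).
Substituting x = 3, y = 5:

LHS = (3 + 5)/2 = 4
RHS = √(3 · 5) = √(15) ≈ 3.873

LHS ≠ RHS, so the equation does not hold at this point.

Answer: Fails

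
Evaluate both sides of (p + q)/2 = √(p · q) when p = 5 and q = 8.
LHS = (5 + 8)/2 = 13/2
RHS = √(5 · 8) = 2·√(10) ≈ 6.325

LHS ≠ RHS (they differ by about 0.1754), so the equation does not hold here.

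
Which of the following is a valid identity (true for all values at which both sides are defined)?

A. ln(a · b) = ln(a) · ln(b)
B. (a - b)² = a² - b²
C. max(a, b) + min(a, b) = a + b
A: fails at (3, 4) — LHS = ln(12) ≈ 2.485, RHS = ln(3)·ln(4) ≈ 1.523.
B: fails at (1, 3) — LHS = 4, RHS = -8.
C: holds — e.g. at (4, 4), both sides equal 8.

Answer: C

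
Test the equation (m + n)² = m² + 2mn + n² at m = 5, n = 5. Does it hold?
Substituting m = 5, n = 5:

LHS = (5 + 5)² = 100
RHS = 5² + 2·5·5 + 5² = 100

LHS = RHS, so the equation holds at this point.

Answer: Holds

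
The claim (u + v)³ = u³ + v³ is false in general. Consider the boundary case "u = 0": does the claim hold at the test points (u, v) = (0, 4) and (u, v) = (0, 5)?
At (0, 4): LHS = 64, RHS = 64 → equal
At (0, 5): LHS = 125, RHS = 125 → equal

So the claim does hold at both of these boundary points, even though it is not an identity.

Answer: Yes, holds at both test points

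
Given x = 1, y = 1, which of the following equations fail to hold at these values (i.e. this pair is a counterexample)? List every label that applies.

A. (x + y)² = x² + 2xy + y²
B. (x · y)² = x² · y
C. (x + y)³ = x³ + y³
Evaluating each claim at the given values:
A. LHS = 4, RHS = 4 → holds here (LHS = RHS)
B. LHS = 1, RHS = 1 → holds here (LHS = RHS)
C. LHS = 8, RHS = 2 → fails here (LHS ≠ RHS)

Answer: C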